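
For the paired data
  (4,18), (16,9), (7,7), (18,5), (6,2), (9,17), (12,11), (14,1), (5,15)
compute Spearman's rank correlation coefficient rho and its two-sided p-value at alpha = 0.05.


Step 1: Rank x and y separately (midranks; no ties here).
rank(x): 4->1, 16->8, 7->4, 18->9, 6->3, 9->5, 12->6, 14->7, 5->2
rank(y): 18->9, 9->5, 7->4, 5->3, 2->2, 17->8, 11->6, 1->1, 15->7
Step 2: d_i = R_x(i) - R_y(i); compute d_i^2.
  (1-9)^2=64, (8-5)^2=9, (4-4)^2=0, (9-3)^2=36, (3-2)^2=1, (5-8)^2=9, (6-6)^2=0, (7-1)^2=36, (2-7)^2=25
sum(d^2) = 180.
Step 3: rho = 1 - 6*180 / (9*(9^2 - 1)) = 1 - 1080/720 = -0.500000.
Step 4: Under H0, t = rho * sqrt((n-2)/(1-rho^2)) = -1.5275 ~ t(7).
Step 5: Two-sided p-value from the t-distribution with 7 df = 0.170471.
Step 6: alpha = 0.05. fail to reject H0.

rho = -0.5000, p = 0.170471, fail to reject H0 at alpha = 0.05.


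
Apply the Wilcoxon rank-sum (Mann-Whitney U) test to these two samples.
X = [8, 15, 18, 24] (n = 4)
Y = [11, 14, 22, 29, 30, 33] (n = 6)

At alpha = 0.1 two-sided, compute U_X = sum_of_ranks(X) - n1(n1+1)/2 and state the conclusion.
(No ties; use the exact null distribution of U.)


Step 1: Combine and sort all 10 observations; assign midranks.
sorted (value, group): (8,X), (11,Y), (14,Y), (15,X), (18,X), (22,Y), (24,X), (29,Y), (30,Y), (33,Y)
ranks: 8->1, 11->2, 14->3, 15->4, 18->5, 22->6, 24->7, 29->8, 30->9, 33->10
Step 2: Rank sum for X: R1 = 1 + 4 + 5 + 7 = 17.
Step 3: U_X = R1 - n1(n1+1)/2 = 17 - 4*5/2 = 17 - 10 = 7.
       U_Y = n1*n2 - U_X = 24 - 7 = 17.
Step 4: No ties, so the exact null distribution of U (based on enumerating the C(10,4) = 210 equally likely rank assignments) gives the two-sided p-value.
Step 5: p-value = 0.352381; compare to alpha = 0.1. fail to reject H0.

U_X = 7, p = 0.352381, fail to reject H0 at alpha = 0.1.


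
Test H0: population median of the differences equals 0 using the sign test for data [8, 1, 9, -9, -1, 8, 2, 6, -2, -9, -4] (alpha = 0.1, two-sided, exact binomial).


Step 1: Discard zero differences. Original n = 11; n_eff = number of nonzero differences = 11.
Nonzero differences (with sign): +8, +1, +9, -9, -1, +8, +2, +6, -2, -9, -4
Step 2: Count signs: positive = 6, negative = 5.
Step 3: Under H0: P(positive) = 0.5, so the number of positives S ~ Bin(11, 0.5).
Step 4: Two-sided exact p-value = sum of Bin(11,0.5) probabilities at or below the observed probability = 1.000000.
Step 5: alpha = 0.1. fail to reject H0.

n_eff = 11, pos = 6, neg = 5, p = 1.000000, fail to reject H0.


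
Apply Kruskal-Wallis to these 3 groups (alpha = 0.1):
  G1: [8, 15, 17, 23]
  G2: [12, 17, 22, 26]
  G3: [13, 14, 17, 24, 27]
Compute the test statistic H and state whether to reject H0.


Step 1: Combine all N = 13 observations and assign midranks.
sorted (value, group, rank): (8,G1,1), (12,G2,2), (13,G3,3), (14,G3,4), (15,G1,5), (17,G1,7), (17,G2,7), (17,G3,7), (22,G2,9), (23,G1,10), (24,G3,11), (26,G2,12), (27,G3,13)
Step 2: Sum ranks within each group.
R_1 = 23 (n_1 = 4)
R_2 = 30 (n_2 = 4)
R_3 = 38 (n_3 = 5)
Step 3: H = 12/(N(N+1)) * sum(R_i^2/n_i) - 3(N+1)
     = 12/(13*14) * (23^2/4 + 30^2/4 + 38^2/5) - 3*14
     = 0.065934 * 646.05 - 42
     = 0.596703.
Step 4: Ties present; correction factor C = 1 - 24/(13^3 - 13) = 0.989011. Corrected H = 0.596703 / 0.989011 = 0.603333.
Step 5: Under H0, H ~ chi^2(2); p-value = 0.739585.
Step 6: alpha = 0.1. fail to reject H0.

H = 0.6033, df = 2, p = 0.739585, fail to reject H0.


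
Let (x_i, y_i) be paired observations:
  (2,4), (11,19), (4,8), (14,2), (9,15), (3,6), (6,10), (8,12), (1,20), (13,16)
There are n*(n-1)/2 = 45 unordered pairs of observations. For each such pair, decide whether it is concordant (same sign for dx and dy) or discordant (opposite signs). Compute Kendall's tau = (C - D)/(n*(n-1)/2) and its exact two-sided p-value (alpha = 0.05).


Step 1: Enumerate the 45 unordered pairs (i,j) with i<j and classify each by sign(x_j-x_i) * sign(y_j-y_i).
  (1,2):dx=+9,dy=+15->C; (1,3):dx=+2,dy=+4->C; (1,4):dx=+12,dy=-2->D; (1,5):dx=+7,dy=+11->C
  (1,6):dx=+1,dy=+2->C; (1,7):dx=+4,dy=+6->C; (1,8):dx=+6,dy=+8->C; (1,9):dx=-1,dy=+16->D
  (1,10):dx=+11,dy=+12->C; (2,3):dx=-7,dy=-11->C; (2,4):dx=+3,dy=-17->D; (2,5):dx=-2,dy=-4->C
  (2,6):dx=-8,dy=-13->C; (2,7):dx=-5,dy=-9->C; (2,8):dx=-3,dy=-7->C; (2,9):dx=-10,dy=+1->D
  (2,10):dx=+2,dy=-3->D; (3,4):dx=+10,dy=-6->D; (3,5):dx=+5,dy=+7->C; (3,6):dx=-1,dy=-2->C
  (3,7):dx=+2,dy=+2->C; (3,8):dx=+4,dy=+4->C; (3,9):dx=-3,dy=+12->D; (3,10):dx=+9,dy=+8->C
  (4,5):dx=-5,dy=+13->D; (4,6):dx=-11,dy=+4->D; (4,7):dx=-8,dy=+8->D; (4,8):dx=-6,dy=+10->D
  (4,9):dx=-13,dy=+18->D; (4,10):dx=-1,dy=+14->D; (5,6):dx=-6,dy=-9->C; (5,7):dx=-3,dy=-5->C
  (5,8):dx=-1,dy=-3->C; (5,9):dx=-8,dy=+5->D; (5,10):dx=+4,dy=+1->C; (6,7):dx=+3,dy=+4->C
  (6,8):dx=+5,dy=+6->C; (6,9):dx=-2,dy=+14->D; (6,10):dx=+10,dy=+10->C; (7,8):dx=+2,dy=+2->C
  (7,9):dx=-5,dy=+10->D; (7,10):dx=+7,dy=+6->C; (8,9):dx=-7,dy=+8->D; (8,10):dx=+5,dy=+4->C
  (9,10):dx=+12,dy=-4->D
Step 2: C = 27, D = 18, total pairs = 45.
Step 3: tau = (C - D)/(n(n-1)/2) = (27 - 18)/45 = 0.200000.
Step 4: Exact two-sided p-value (enumerate n! = 3628800 permutations of y under H0): p = 0.484313.
Step 5: alpha = 0.05. fail to reject H0.

tau_b = 0.2000 (C=27, D=18), p = 0.484313, fail to reject H0.


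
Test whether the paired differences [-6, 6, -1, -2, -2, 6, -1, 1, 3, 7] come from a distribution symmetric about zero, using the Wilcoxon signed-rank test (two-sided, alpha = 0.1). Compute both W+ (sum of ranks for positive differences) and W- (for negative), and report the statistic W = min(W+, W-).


Step 1: Drop any zero differences (none here) and take |d_i|.
|d| = [6, 6, 1, 2, 2, 6, 1, 1, 3, 7]
Step 2: Midrank |d_i| (ties get averaged ranks).
ranks: |6|->8, |6|->8, |1|->2, |2|->4.5, |2|->4.5, |6|->8, |1|->2, |1|->2, |3|->6, |7|->10
Step 3: Attach original signs; sum ranks with positive sign and with negative sign.
W+ = 8 + 8 + 2 + 6 + 10 = 34
W- = 8 + 2 + 4.5 + 4.5 + 2 = 21
(Check: W+ + W- = 55 should equal n(n+1)/2 = 55.)
Step 4: Test statistic W = min(W+, W-) = 21.
Step 5: Ties in |d|, so use the tie-corrected normal approximation.
        E[W] = n(n+1)/4 = 10*11/4 = 27.5.
        Tie groups: |d|=1 (t=3), |d|=2 (t=2), |d|=6 (t=3); sum(t^3 - t) = 54.
        Var[W] = n(n+1)(2n+1)/24 - sum(t^3-t)/48 = 2310/24 - 54/48 = 95.125.
        z = (W - E[W]) / sqrt(Var[W]) = (21 - 27.5) / 9.7532 = -0.6664.
        Two-sided p = 2*Phi(z) = 0.505125.
Step 6: alpha = 0.1. fail to reject H0.

W+ = 34, W- = 21, W = min = 21, p = 0.505125, fail to reject H0.


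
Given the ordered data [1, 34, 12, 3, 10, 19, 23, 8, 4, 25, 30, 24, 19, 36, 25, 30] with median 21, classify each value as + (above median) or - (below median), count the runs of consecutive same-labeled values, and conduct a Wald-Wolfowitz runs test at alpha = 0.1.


Step 1: Compute median = 21; label A = above, B = below.
Labels in order: BABBBBABBAAABAAA  (n_A = 8, n_B = 8)
Step 2: Count runs R = 8.
Step 3: Under H0 (random ordering), E[R] = 2*n_A*n_B/(n_A+n_B) + 1 = 2*8*8/16 + 1 = 9.0000.
        Var[R] = 2*n_A*n_B*(2*n_A*n_B - n_A - n_B) / ((n_A+n_B)^2 * (n_A+n_B-1)) = 14336/3840 = 3.7333.
        SD[R] = 1.9322.
Step 4: Continuity-corrected z = (R + 0.5 - E[R]) / SD[R] = (8 + 0.5 - 9.0000) / 1.9322 = -0.2588.
Step 5: Two-sided p-value via normal approximation = 2*(1 - Phi(|z|)) = 0.795809.
Step 6: alpha = 0.1. fail to reject H0.

R = 8, z = -0.2588, p = 0.795809, fail to reject H0.


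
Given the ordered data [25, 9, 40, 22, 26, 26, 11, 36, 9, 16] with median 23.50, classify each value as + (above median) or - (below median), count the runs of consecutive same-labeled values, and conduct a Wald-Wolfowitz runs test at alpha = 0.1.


Step 1: Compute median = 23.50; label A = above, B = below.
Labels in order: ABABAABABB  (n_A = 5, n_B = 5)
Step 2: Count runs R = 8.
Step 3: Under H0 (random ordering), E[R] = 2*n_A*n_B/(n_A+n_B) + 1 = 2*5*5/10 + 1 = 6.0000.
        Var[R] = 2*n_A*n_B*(2*n_A*n_B - n_A - n_B) / ((n_A+n_B)^2 * (n_A+n_B-1)) = 2000/900 = 2.2222.
        SD[R] = 1.4907.
Step 4: Continuity-corrected z = (R - 0.5 - E[R]) / SD[R] = (8 - 0.5 - 6.0000) / 1.4907 = 1.0062.
Step 5: Two-sided p-value via normal approximation = 2*(1 - Phi(|z|)) = 0.314305.
Step 6: alpha = 0.1. fail to reject H0.

R = 8, z = 1.0062, p = 0.314305, fail to reject H0.


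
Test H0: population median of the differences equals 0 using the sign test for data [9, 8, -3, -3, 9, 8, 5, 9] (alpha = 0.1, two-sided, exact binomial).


Step 1: Discard zero differences. Original n = 8; n_eff = number of nonzero differences = 8.
Nonzero differences (with sign): +9, +8, -3, -3, +9, +8, +5, +9
Step 2: Count signs: positive = 6, negative = 2.
Step 3: Under H0: P(positive) = 0.5, so the number of positives S ~ Bin(8, 0.5).
Step 4: Two-sided exact p-value = sum of Bin(8,0.5) probabilities at or below the observed probability = 0.289062.
Step 5: alpha = 0.1. fail to reject H0.

n_eff = 8, pos = 6, neg = 2, p = 0.289062, fail to reject H0.


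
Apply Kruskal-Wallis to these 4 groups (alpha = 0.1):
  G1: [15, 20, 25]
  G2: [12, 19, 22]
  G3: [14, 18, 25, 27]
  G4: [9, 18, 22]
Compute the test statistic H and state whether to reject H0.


Step 1: Combine all N = 13 observations and assign midranks.
sorted (value, group, rank): (9,G4,1), (12,G2,2), (14,G3,3), (15,G1,4), (18,G3,5.5), (18,G4,5.5), (19,G2,7), (20,G1,8), (22,G2,9.5), (22,G4,9.5), (25,G1,11.5), (25,G3,11.5), (27,G3,13)
Step 2: Sum ranks within each group.
R_1 = 23.5 (n_1 = 3)
R_2 = 18.5 (n_2 = 3)
R_3 = 33 (n_3 = 4)
R_4 = 16 (n_4 = 3)
Step 3: H = 12/(N(N+1)) * sum(R_i^2/n_i) - 3(N+1)
     = 12/(13*14) * (23.5^2/3 + 18.5^2/3 + 33^2/4 + 16^2/3) - 3*14
     = 0.065934 * 655.75 - 42
     = 1.236264.
Step 4: Ties present; correction factor C = 1 - 18/(13^3 - 13) = 0.991758. Corrected H = 1.236264 / 0.991758 = 1.246537.
Step 5: Under H0, H ~ chi^2(3); p-value = 0.741866.
Step 6: alpha = 0.1. fail to reject H0.

H = 1.2465, df = 3, p = 0.741866, fail to reject H0.


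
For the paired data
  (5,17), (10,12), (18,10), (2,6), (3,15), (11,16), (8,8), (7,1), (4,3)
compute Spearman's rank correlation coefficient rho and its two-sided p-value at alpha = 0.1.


Step 1: Rank x and y separately (midranks; no ties here).
rank(x): 5->4, 10->7, 18->9, 2->1, 3->2, 11->8, 8->6, 7->5, 4->3
rank(y): 17->9, 12->6, 10->5, 6->3, 15->7, 16->8, 8->4, 1->1, 3->2
Step 2: d_i = R_x(i) - R_y(i); compute d_i^2.
  (4-9)^2=25, (7-6)^2=1, (9-5)^2=16, (1-3)^2=4, (2-7)^2=25, (8-8)^2=0, (6-4)^2=4, (5-1)^2=16, (3-2)^2=1
sum(d^2) = 92.
Step 3: rho = 1 - 6*92 / (9*(9^2 - 1)) = 1 - 552/720 = 0.233333.
Step 4: Under H0, t = rho * sqrt((n-2)/(1-rho^2)) = 0.6349 ~ t(7).
Step 5: Two-sided p-value from the t-distribution with 7 df = 0.545699.
Step 6: alpha = 0.1. fail to reject H0.

rho = 0.2333, p = 0.545699, fail to reject H0 at alpha = 0.1.


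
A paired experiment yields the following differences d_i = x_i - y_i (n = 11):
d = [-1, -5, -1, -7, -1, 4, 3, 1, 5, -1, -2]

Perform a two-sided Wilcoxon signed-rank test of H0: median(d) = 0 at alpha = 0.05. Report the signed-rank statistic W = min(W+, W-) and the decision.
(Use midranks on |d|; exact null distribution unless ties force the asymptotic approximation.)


Step 1: Drop any zero differences (none here) and take |d_i|.
|d| = [1, 5, 1, 7, 1, 4, 3, 1, 5, 1, 2]
Step 2: Midrank |d_i| (ties get averaged ranks).
ranks: |1|->3, |5|->9.5, |1|->3, |7|->11, |1|->3, |4|->8, |3|->7, |1|->3, |5|->9.5, |1|->3, |2|->6
Step 3: Attach original signs; sum ranks with positive sign and with negative sign.
W+ = 8 + 7 + 3 + 9.5 = 27.5
W- = 3 + 9.5 + 3 + 11 + 3 + 3 + 6 = 38.5
(Check: W+ + W- = 66 should equal n(n+1)/2 = 66.)
Step 4: Test statistic W = min(W+, W-) = 27.5.
Step 5: Ties in |d|, so use the tie-corrected normal approximation.
        E[W] = n(n+1)/4 = 11*12/4 = 33.
        Tie groups: |d|=1 (t=5), |d|=5 (t=2); sum(t^3 - t) = 126.
        Var[W] = n(n+1)(2n+1)/24 - sum(t^3-t)/48 = 3036/24 - 126/48 = 123.875.
        z = (W - E[W]) / sqrt(Var[W]) = (27.5 - 33) / 11.1299 = -0.4942.
        Two-sided p = 2*Phi(z) = 0.621191.
Step 6: alpha = 0.05. fail to reject H0.

W+ = 27.5, W- = 38.5, W = min = 27.5, p = 0.621191, fail to reject H0.


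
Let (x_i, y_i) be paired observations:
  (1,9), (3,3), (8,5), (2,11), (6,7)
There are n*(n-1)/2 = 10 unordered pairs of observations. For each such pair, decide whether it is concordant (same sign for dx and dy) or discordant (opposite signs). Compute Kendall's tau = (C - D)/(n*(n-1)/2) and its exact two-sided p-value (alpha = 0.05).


Step 1: Enumerate the 10 unordered pairs (i,j) with i<j and classify each by sign(x_j-x_i) * sign(y_j-y_i).
  (1,2):dx=+2,dy=-6->D; (1,3):dx=+7,dy=-4->D; (1,4):dx=+1,dy=+2->C; (1,5):dx=+5,dy=-2->D
  (2,3):dx=+5,dy=+2->C; (2,4):dx=-1,dy=+8->D; (2,5):dx=+3,dy=+4->C; (3,4):dx=-6,dy=+6->D
  (3,5):dx=-2,dy=+2->D; (4,5):dx=+4,dy=-4->D
Step 2: C = 3, D = 7, total pairs = 10.
Step 3: tau = (C - D)/(n(n-1)/2) = (3 - 7)/10 = -0.400000.
Step 4: Exact two-sided p-value (enumerate n! = 120 permutations of y under H0): p = 0.483333.
Step 5: alpha = 0.05. fail to reject H0.

tau_b = -0.4000 (C=3, D=7), p = 0.483333, fail to reject H0.


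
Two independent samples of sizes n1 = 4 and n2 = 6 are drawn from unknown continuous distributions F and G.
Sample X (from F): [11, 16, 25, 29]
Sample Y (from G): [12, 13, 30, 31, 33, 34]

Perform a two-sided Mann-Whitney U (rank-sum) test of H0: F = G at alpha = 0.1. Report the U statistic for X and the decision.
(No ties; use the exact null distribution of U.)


Step 1: Combine and sort all 10 observations; assign midranks.
sorted (value, group): (11,X), (12,Y), (13,Y), (16,X), (25,X), (29,X), (30,Y), (31,Y), (33,Y), (34,Y)
ranks: 11->1, 12->2, 13->3, 16->4, 25->5, 29->6, 30->7, 31->8, 33->9, 34->10
Step 2: Rank sum for X: R1 = 1 + 4 + 5 + 6 = 16.
Step 3: U_X = R1 - n1(n1+1)/2 = 16 - 4*5/2 = 16 - 10 = 6.
       U_Y = n1*n2 - U_X = 24 - 6 = 18.
Step 4: No ties, so the exact null distribution of U (based on enumerating the C(10,4) = 210 equally likely rank assignments) gives the two-sided p-value.
Step 5: p-value = 0.257143; compare to alpha = 0.1. fail to reject H0.

U_X = 6, p = 0.257143, fail to reject H0 at alpha = 0.1.


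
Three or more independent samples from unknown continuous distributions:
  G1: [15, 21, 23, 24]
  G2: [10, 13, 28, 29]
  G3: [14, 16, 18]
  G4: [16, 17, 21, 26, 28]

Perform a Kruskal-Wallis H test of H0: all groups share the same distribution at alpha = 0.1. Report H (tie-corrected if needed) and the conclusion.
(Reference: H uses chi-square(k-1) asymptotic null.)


Step 1: Combine all N = 16 observations and assign midranks.
sorted (value, group, rank): (10,G2,1), (13,G2,2), (14,G3,3), (15,G1,4), (16,G3,5.5), (16,G4,5.5), (17,G4,7), (18,G3,8), (21,G1,9.5), (21,G4,9.5), (23,G1,11), (24,G1,12), (26,G4,13), (28,G2,14.5), (28,G4,14.5), (29,G2,16)
Step 2: Sum ranks within each group.
R_1 = 36.5 (n_1 = 4)
R_2 = 33.5 (n_2 = 4)
R_3 = 16.5 (n_3 = 3)
R_4 = 49.5 (n_4 = 5)
Step 3: H = 12/(N(N+1)) * sum(R_i^2/n_i) - 3(N+1)
     = 12/(16*17) * (36.5^2/4 + 33.5^2/4 + 16.5^2/3 + 49.5^2/5) - 3*17
     = 0.044118 * 1194.42 - 51
     = 1.695221.
Step 4: Ties present; correction factor C = 1 - 18/(16^3 - 16) = 0.995588. Corrected H = 1.695221 / 0.995588 = 1.702733.
Step 5: Under H0, H ~ chi^2(3); p-value = 0.636326.
Step 6: alpha = 0.1. fail to reject H0.

H = 1.7027, df = 3, p = 0.636326, fail to reject H0.


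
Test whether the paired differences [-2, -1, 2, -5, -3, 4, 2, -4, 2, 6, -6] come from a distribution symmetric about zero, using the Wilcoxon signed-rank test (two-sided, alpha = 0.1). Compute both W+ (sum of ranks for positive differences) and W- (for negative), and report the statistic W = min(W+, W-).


Step 1: Drop any zero differences (none here) and take |d_i|.
|d| = [2, 1, 2, 5, 3, 4, 2, 4, 2, 6, 6]
Step 2: Midrank |d_i| (ties get averaged ranks).
ranks: |2|->3.5, |1|->1, |2|->3.5, |5|->9, |3|->6, |4|->7.5, |2|->3.5, |4|->7.5, |2|->3.5, |6|->10.5, |6|->10.5
Step 3: Attach original signs; sum ranks with positive sign and with negative sign.
W+ = 3.5 + 7.5 + 3.5 + 3.5 + 10.5 = 28.5
W- = 3.5 + 1 + 9 + 6 + 7.5 + 10.5 = 37.5
(Check: W+ + W- = 66 should equal n(n+1)/2 = 66.)
Step 4: Test statistic W = min(W+, W-) = 28.5.
Step 5: Ties in |d|, so use the tie-corrected normal approximation.
        E[W] = n(n+1)/4 = 11*12/4 = 33.
        Tie groups: |d|=2 (t=4), |d|=4 (t=2), |d|=6 (t=2); sum(t^3 - t) = 72.
        Var[W] = n(n+1)(2n+1)/24 - sum(t^3-t)/48 = 3036/24 - 72/48 = 125.
        z = (W - E[W]) / sqrt(Var[W]) = (28.5 - 33) / 11.1803 = -0.4025.
        Two-sided p = 2*Phi(z) = 0.687322.
Step 6: alpha = 0.1. fail to reject H0.

W+ = 28.5, W- = 37.5, W = min = 28.5, p = 0.687322, fail to reject H0.


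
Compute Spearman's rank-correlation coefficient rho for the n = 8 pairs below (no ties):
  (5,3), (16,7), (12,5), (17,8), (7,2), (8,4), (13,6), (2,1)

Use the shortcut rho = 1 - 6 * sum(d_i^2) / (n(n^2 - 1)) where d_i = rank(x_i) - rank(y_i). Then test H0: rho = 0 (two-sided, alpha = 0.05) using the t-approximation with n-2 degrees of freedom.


Step 1: Rank x and y separately (midranks; no ties here).
rank(x): 5->2, 16->7, 12->5, 17->8, 7->3, 8->4, 13->6, 2->1
rank(y): 3->3, 7->7, 5->5, 8->8, 2->2, 4->4, 6->6, 1->1
Step 2: d_i = R_x(i) - R_y(i); compute d_i^2.
  (2-3)^2=1, (7-7)^2=0, (5-5)^2=0, (8-8)^2=0, (3-2)^2=1, (4-4)^2=0, (6-6)^2=0, (1-1)^2=0
sum(d^2) = 2.
Step 3: rho = 1 - 6*2 / (8*(8^2 - 1)) = 1 - 12/504 = 0.976190.
Step 4: Under H0, t = rho * sqrt((n-2)/(1-rho^2)) = 11.0235 ~ t(6).
Step 5: Two-sided p-value from the t-distribution with 6 df = 0.000033.
Step 6: alpha = 0.05. reject H0.

rho = 0.9762, p = 0.000033, reject H0 at alpha = 0.05.


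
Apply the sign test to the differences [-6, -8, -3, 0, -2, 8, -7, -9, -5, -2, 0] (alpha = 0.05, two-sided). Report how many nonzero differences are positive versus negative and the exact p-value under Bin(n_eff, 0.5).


Step 1: Discard zero differences. Original n = 11; n_eff = number of nonzero differences = 9.
Nonzero differences (with sign): -6, -8, -3, -2, +8, -7, -9, -5, -2
Step 2: Count signs: positive = 1, negative = 8.
Step 3: Under H0: P(positive) = 0.5, so the number of positives S ~ Bin(9, 0.5).
Step 4: Two-sided exact p-value = sum of Bin(9,0.5) probabilities at or below the observed probability = 0.039062.
Step 5: alpha = 0.05. reject H0.

n_eff = 9, pos = 1, neg = 8, p = 0.039062, reject H0.


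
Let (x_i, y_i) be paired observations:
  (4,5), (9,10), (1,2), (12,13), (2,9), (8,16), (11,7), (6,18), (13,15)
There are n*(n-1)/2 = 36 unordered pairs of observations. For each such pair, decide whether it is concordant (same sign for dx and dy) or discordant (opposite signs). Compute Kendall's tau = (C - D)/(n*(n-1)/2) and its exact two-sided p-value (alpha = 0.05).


Step 1: Enumerate the 36 unordered pairs (i,j) with i<j and classify each by sign(x_j-x_i) * sign(y_j-y_i).
  (1,2):dx=+5,dy=+5->C; (1,3):dx=-3,dy=-3->C; (1,4):dx=+8,dy=+8->C; (1,5):dx=-2,dy=+4->D
  (1,6):dx=+4,dy=+11->C; (1,7):dx=+7,dy=+2->C; (1,8):dx=+2,dy=+13->C; (1,9):dx=+9,dy=+10->C
  (2,3):dx=-8,dy=-8->C; (2,4):dx=+3,dy=+3->C; (2,5):dx=-7,dy=-1->C; (2,6):dx=-1,dy=+6->D
  (2,7):dx=+2,dy=-3->D; (2,8):dx=-3,dy=+8->D; (2,9):dx=+4,dy=+5->C; (3,4):dx=+11,dy=+11->C
  (3,5):dx=+1,dy=+7->C; (3,6):dx=+7,dy=+14->C; (3,7):dx=+10,dy=+5->C; (3,8):dx=+5,dy=+16->C
  (3,9):dx=+12,dy=+13->C; (4,5):dx=-10,dy=-4->C; (4,6):dx=-4,dy=+3->D; (4,7):dx=-1,dy=-6->C
  (4,8):dx=-6,dy=+5->D; (4,9):dx=+1,dy=+2->C; (5,6):dx=+6,dy=+7->C; (5,7):dx=+9,dy=-2->D
  (5,8):dx=+4,dy=+9->C; (5,9):dx=+11,dy=+6->C; (6,7):dx=+3,dy=-9->D; (6,8):dx=-2,dy=+2->D
  (6,9):dx=+5,dy=-1->D; (7,8):dx=-5,dy=+11->D; (7,9):dx=+2,dy=+8->C; (8,9):dx=+7,dy=-3->D
Step 2: C = 24, D = 12, total pairs = 36.
Step 3: tau = (C - D)/(n(n-1)/2) = (24 - 12)/36 = 0.333333.
Step 4: Exact two-sided p-value (enumerate n! = 362880 permutations of y under H0): p = 0.259518.
Step 5: alpha = 0.05. fail to reject H0.

tau_b = 0.3333 (C=24, D=12), p = 0.259518, fail to reject H0.


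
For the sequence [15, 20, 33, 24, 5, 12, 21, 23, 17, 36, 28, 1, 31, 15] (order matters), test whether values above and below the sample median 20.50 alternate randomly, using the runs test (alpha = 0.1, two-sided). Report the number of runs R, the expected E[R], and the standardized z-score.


Step 1: Compute median = 20.50; label A = above, B = below.
Labels in order: BBAABBAABAABAB  (n_A = 7, n_B = 7)
Step 2: Count runs R = 9.
Step 3: Under H0 (random ordering), E[R] = 2*n_A*n_B/(n_A+n_B) + 1 = 2*7*7/14 + 1 = 8.0000.
        Var[R] = 2*n_A*n_B*(2*n_A*n_B - n_A - n_B) / ((n_A+n_B)^2 * (n_A+n_B-1)) = 8232/2548 = 3.2308.
        SD[R] = 1.7974.
Step 4: Continuity-corrected z = (R - 0.5 - E[R]) / SD[R] = (9 - 0.5 - 8.0000) / 1.7974 = 0.2782.
Step 5: Two-sided p-value via normal approximation = 2*(1 - Phi(|z|)) = 0.780879.
Step 6: alpha = 0.1. fail to reject H0.

R = 9, z = 0.2782, p = 0.780879, fail to reject H0.


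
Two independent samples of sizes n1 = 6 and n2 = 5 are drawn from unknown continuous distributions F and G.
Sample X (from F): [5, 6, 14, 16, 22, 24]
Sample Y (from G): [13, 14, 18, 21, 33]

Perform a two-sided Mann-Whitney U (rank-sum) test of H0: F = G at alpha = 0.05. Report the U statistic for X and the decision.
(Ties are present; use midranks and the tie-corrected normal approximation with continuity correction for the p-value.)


Step 1: Combine and sort all 11 observations; assign midranks.
sorted (value, group): (5,X), (6,X), (13,Y), (14,X), (14,Y), (16,X), (18,Y), (21,Y), (22,X), (24,X), (33,Y)
ranks: 5->1, 6->2, 13->3, 14->4.5, 14->4.5, 16->6, 18->7, 21->8, 22->9, 24->10, 33->11
Step 2: Rank sum for X: R1 = 1 + 2 + 4.5 + 6 + 9 + 10 = 32.5.
Step 3: U_X = R1 - n1(n1+1)/2 = 32.5 - 6*7/2 = 32.5 - 21 = 11.5.
       U_Y = n1*n2 - U_X = 30 - 11.5 = 18.5.
Step 4: Ties are present, so use the tie-corrected normal approximation (with continuity correction) for the p-value.
Step 5: p-value = 0.583025; compare to alpha = 0.05. fail to reject H0.

U_X = 11.5, p = 0.583025, fail to reject H0 at alpha = 0.05.


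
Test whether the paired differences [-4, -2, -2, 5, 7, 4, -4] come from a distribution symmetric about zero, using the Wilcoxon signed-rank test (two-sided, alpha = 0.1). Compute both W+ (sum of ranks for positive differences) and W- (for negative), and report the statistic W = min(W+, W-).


Step 1: Drop any zero differences (none here) and take |d_i|.
|d| = [4, 2, 2, 5, 7, 4, 4]
Step 2: Midrank |d_i| (ties get averaged ranks).
ranks: |4|->4, |2|->1.5, |2|->1.5, |5|->6, |7|->7, |4|->4, |4|->4
Step 3: Attach original signs; sum ranks with positive sign and with negative sign.
W+ = 6 + 7 + 4 = 17
W- = 4 + 1.5 + 1.5 + 4 = 11
(Check: W+ + W- = 28 should equal n(n+1)/2 = 28.)
Step 4: Test statistic W = min(W+, W-) = 11.
Step 5: Ties in |d|, so use the tie-corrected normal approximation.
        E[W] = n(n+1)/4 = 7*8/4 = 14.
        Tie groups: |d|=2 (t=2), |d|=4 (t=3); sum(t^3 - t) = 30.
        Var[W] = n(n+1)(2n+1)/24 - sum(t^3-t)/48 = 840/24 - 30/48 = 34.375.
        z = (W - E[W]) / sqrt(Var[W]) = (11 - 14) / 5.8630 = -0.5117.
        Two-sided p = 2*Phi(z) = 0.608874.
Step 6: alpha = 0.1. fail to reject H0.

W+ = 17, W- = 11, W = min = 11, p = 0.608874, fail to reject H0.


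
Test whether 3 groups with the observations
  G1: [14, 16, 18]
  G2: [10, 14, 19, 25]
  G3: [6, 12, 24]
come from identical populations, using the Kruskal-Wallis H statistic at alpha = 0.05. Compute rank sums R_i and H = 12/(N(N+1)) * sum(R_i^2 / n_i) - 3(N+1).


Step 1: Combine all N = 10 observations and assign midranks.
sorted (value, group, rank): (6,G3,1), (10,G2,2), (12,G3,3), (14,G1,4.5), (14,G2,4.5), (16,G1,6), (18,G1,7), (19,G2,8), (24,G3,9), (25,G2,10)
Step 2: Sum ranks within each group.
R_1 = 17.5 (n_1 = 3)
R_2 = 24.5 (n_2 = 4)
R_3 = 13 (n_3 = 3)
Step 3: H = 12/(N(N+1)) * sum(R_i^2/n_i) - 3(N+1)
     = 12/(10*11) * (17.5^2/3 + 24.5^2/4 + 13^2/3) - 3*11
     = 0.109091 * 308.479 - 33
     = 0.652273.
Step 4: Ties present; correction factor C = 1 - 6/(10^3 - 10) = 0.993939. Corrected H = 0.652273 / 0.993939 = 0.656250.
Step 5: Under H0, H ~ chi^2(2); p-value = 0.720273.
Step 6: alpha = 0.05. fail to reject H0.

H = 0.6563, df = 2, p = 0.720273, fail to reject H0.


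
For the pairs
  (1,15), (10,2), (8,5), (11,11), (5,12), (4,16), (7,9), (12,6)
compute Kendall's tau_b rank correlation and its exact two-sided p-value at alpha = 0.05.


Step 1: Enumerate the 28 unordered pairs (i,j) with i<j and classify each by sign(x_j-x_i) * sign(y_j-y_i).
  (1,2):dx=+9,dy=-13->D; (1,3):dx=+7,dy=-10->D; (1,4):dx=+10,dy=-4->D; (1,5):dx=+4,dy=-3->D
  (1,6):dx=+3,dy=+1->C; (1,7):dx=+6,dy=-6->D; (1,8):dx=+11,dy=-9->D; (2,3):dx=-2,dy=+3->D
  (2,4):dx=+1,dy=+9->C; (2,5):dx=-5,dy=+10->D; (2,6):dx=-6,dy=+14->D; (2,7):dx=-3,dy=+7->D
  (2,8):dx=+2,dy=+4->C; (3,4):dx=+3,dy=+6->C; (3,5):dx=-3,dy=+7->D; (3,6):dx=-4,dy=+11->D
  (3,7):dx=-1,dy=+4->D; (3,8):dx=+4,dy=+1->C; (4,5):dx=-6,dy=+1->D; (4,6):dx=-7,dy=+5->D
  (4,7):dx=-4,dy=-2->C; (4,8):dx=+1,dy=-5->D; (5,6):dx=-1,dy=+4->D; (5,7):dx=+2,dy=-3->D
  (5,8):dx=+7,dy=-6->D; (6,7):dx=+3,dy=-7->D; (6,8):dx=+8,dy=-10->D; (7,8):dx=+5,dy=-3->D
Step 2: C = 6, D = 22, total pairs = 28.
Step 3: tau = (C - D)/(n(n-1)/2) = (6 - 22)/28 = -0.571429.
Step 4: Exact two-sided p-value (enumerate n! = 40320 permutations of y under H0): p = 0.061012.
Step 5: alpha = 0.05. fail to reject H0.

tau_b = -0.5714 (C=6, D=22), p = 0.061012, fail to reject H0.


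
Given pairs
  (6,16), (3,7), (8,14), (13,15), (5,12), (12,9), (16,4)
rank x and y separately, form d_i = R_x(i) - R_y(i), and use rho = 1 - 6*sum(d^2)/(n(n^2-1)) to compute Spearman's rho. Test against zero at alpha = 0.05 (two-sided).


Step 1: Rank x and y separately (midranks; no ties here).
rank(x): 6->3, 3->1, 8->4, 13->6, 5->2, 12->5, 16->7
rank(y): 16->7, 7->2, 14->5, 15->6, 12->4, 9->3, 4->1
Step 2: d_i = R_x(i) - R_y(i); compute d_i^2.
  (3-7)^2=16, (1-2)^2=1, (4-5)^2=1, (6-6)^2=0, (2-4)^2=4, (5-3)^2=4, (7-1)^2=36
sum(d^2) = 62.
Step 3: rho = 1 - 6*62 / (7*(7^2 - 1)) = 1 - 372/336 = -0.107143.
Step 4: Under H0, t = rho * sqrt((n-2)/(1-rho^2)) = -0.2410 ~ t(5).
Step 5: Two-sided p-value from the t-distribution with 5 df = 0.819151.
Step 6: alpha = 0.05. fail to reject H0.

rho = -0.1071, p = 0.819151, fail to reject H0 at alpha = 0.05.


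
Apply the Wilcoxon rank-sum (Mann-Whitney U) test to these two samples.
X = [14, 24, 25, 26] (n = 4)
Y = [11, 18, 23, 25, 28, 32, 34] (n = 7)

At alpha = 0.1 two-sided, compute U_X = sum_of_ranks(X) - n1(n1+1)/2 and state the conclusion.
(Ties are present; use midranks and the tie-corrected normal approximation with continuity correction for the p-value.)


Step 1: Combine and sort all 11 observations; assign midranks.
sorted (value, group): (11,Y), (14,X), (18,Y), (23,Y), (24,X), (25,X), (25,Y), (26,X), (28,Y), (32,Y), (34,Y)
ranks: 11->1, 14->2, 18->3, 23->4, 24->5, 25->6.5, 25->6.5, 26->8, 28->9, 32->10, 34->11
Step 2: Rank sum for X: R1 = 2 + 5 + 6.5 + 8 = 21.5.
Step 3: U_X = R1 - n1(n1+1)/2 = 21.5 - 4*5/2 = 21.5 - 10 = 11.5.
       U_Y = n1*n2 - U_X = 28 - 11.5 = 16.5.
Step 4: Ties are present, so use the tie-corrected normal approximation (with continuity correction) for the p-value.
Step 5: p-value = 0.704817; compare to alpha = 0.1. fail to reject H0.

U_X = 11.5, p = 0.704817, fail to reject H0 at alpha = 0.1.


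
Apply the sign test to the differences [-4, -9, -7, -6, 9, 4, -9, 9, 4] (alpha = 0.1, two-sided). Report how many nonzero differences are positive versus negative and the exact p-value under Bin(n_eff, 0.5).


Step 1: Discard zero differences. Original n = 9; n_eff = number of nonzero differences = 9.
Nonzero differences (with sign): -4, -9, -7, -6, +9, +4, -9, +9, +4
Step 2: Count signs: positive = 4, negative = 5.
Step 3: Under H0: P(positive) = 0.5, so the number of positives S ~ Bin(9, 0.5).
Step 4: Two-sided exact p-value = sum of Bin(9,0.5) probabilities at or below the observed probability = 1.000000.
Step 5: alpha = 0.1. fail to reject H0.

n_eff = 9, pos = 4, neg = 5, p = 1.000000, fail to reject H0.


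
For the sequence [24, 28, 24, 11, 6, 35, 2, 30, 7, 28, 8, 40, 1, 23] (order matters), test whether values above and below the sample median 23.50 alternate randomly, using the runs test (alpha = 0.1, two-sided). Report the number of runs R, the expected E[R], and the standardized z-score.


Step 1: Compute median = 23.50; label A = above, B = below.
Labels in order: AAABBABABABABB  (n_A = 7, n_B = 7)
Step 2: Count runs R = 10.
Step 3: Under H0 (random ordering), E[R] = 2*n_A*n_B/(n_A+n_B) + 1 = 2*7*7/14 + 1 = 8.0000.
        Var[R] = 2*n_A*n_B*(2*n_A*n_B - n_A - n_B) / ((n_A+n_B)^2 * (n_A+n_B-1)) = 8232/2548 = 3.2308.
        SD[R] = 1.7974.
Step 4: Continuity-corrected z = (R - 0.5 - E[R]) / SD[R] = (10 - 0.5 - 8.0000) / 1.7974 = 0.8345.
Step 5: Two-sided p-value via normal approximation = 2*(1 - Phi(|z|)) = 0.403986.
Step 6: alpha = 0.1. fail to reject H0.

R = 10, z = 0.8345, p = 0.403986, fail to reject H0.


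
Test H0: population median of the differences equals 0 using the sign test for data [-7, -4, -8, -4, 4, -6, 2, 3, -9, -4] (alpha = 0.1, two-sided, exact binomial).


Step 1: Discard zero differences. Original n = 10; n_eff = number of nonzero differences = 10.
Nonzero differences (with sign): -7, -4, -8, -4, +4, -6, +2, +3, -9, -4
Step 2: Count signs: positive = 3, negative = 7.
Step 3: Under H0: P(positive) = 0.5, so the number of positives S ~ Bin(10, 0.5).
Step 4: Two-sided exact p-value = sum of Bin(10,0.5) probabilities at or below the observed probability = 0.343750.
Step 5: alpha = 0.1. fail to reject H0.

n_eff = 10, pos = 3, neg = 7, p = 0.343750, fail to reject H0.


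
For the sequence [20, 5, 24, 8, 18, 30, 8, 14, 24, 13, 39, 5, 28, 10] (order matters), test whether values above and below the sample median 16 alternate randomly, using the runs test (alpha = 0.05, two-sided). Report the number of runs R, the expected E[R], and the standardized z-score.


Step 1: Compute median = 16; label A = above, B = below.
Labels in order: ABABAABBABABAB  (n_A = 7, n_B = 7)
Step 2: Count runs R = 12.
Step 3: Under H0 (random ordering), E[R] = 2*n_A*n_B/(n_A+n_B) + 1 = 2*7*7/14 + 1 = 8.0000.
        Var[R] = 2*n_A*n_B*(2*n_A*n_B - n_A - n_B) / ((n_A+n_B)^2 * (n_A+n_B-1)) = 8232/2548 = 3.2308.
        SD[R] = 1.7974.
Step 4: Continuity-corrected z = (R - 0.5 - E[R]) / SD[R] = (12 - 0.5 - 8.0000) / 1.7974 = 1.9472.
Step 5: Two-sided p-value via normal approximation = 2*(1 - Phi(|z|)) = 0.051508.
Step 6: alpha = 0.05. fail to reject H0.

R = 12, z = 1.9472, p = 0.051508, fail to reject H0.


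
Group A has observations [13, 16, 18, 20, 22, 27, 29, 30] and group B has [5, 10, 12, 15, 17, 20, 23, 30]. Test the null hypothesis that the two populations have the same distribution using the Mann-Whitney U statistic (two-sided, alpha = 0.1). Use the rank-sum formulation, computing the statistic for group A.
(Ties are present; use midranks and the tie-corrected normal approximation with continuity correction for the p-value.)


Step 1: Combine and sort all 16 observations; assign midranks.
sorted (value, group): (5,Y), (10,Y), (12,Y), (13,X), (15,Y), (16,X), (17,Y), (18,X), (20,X), (20,Y), (22,X), (23,Y), (27,X), (29,X), (30,X), (30,Y)
ranks: 5->1, 10->2, 12->3, 13->4, 15->5, 16->6, 17->7, 18->8, 20->9.5, 20->9.5, 22->11, 23->12, 27->13, 29->14, 30->15.5, 30->15.5
Step 2: Rank sum for X: R1 = 4 + 6 + 8 + 9.5 + 11 + 13 + 14 + 15.5 = 81.
Step 3: U_X = R1 - n1(n1+1)/2 = 81 - 8*9/2 = 81 - 36 = 45.
       U_Y = n1*n2 - U_X = 64 - 45 = 19.
Step 4: Ties are present, so use the tie-corrected normal approximation (with continuity correction) for the p-value.
Step 5: p-value = 0.188612; compare to alpha = 0.1. fail to reject H0.

U_X = 45, p = 0.188612, fail to reject H0 at alpha = 0.1.


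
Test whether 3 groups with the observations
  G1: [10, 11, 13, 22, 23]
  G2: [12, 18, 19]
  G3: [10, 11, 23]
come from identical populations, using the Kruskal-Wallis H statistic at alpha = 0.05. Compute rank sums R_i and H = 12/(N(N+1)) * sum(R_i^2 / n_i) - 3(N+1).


Step 1: Combine all N = 11 observations and assign midranks.
sorted (value, group, rank): (10,G1,1.5), (10,G3,1.5), (11,G1,3.5), (11,G3,3.5), (12,G2,5), (13,G1,6), (18,G2,7), (19,G2,8), (22,G1,9), (23,G1,10.5), (23,G3,10.5)
Step 2: Sum ranks within each group.
R_1 = 30.5 (n_1 = 5)
R_2 = 20 (n_2 = 3)
R_3 = 15.5 (n_3 = 3)
Step 3: H = 12/(N(N+1)) * sum(R_i^2/n_i) - 3(N+1)
     = 12/(11*12) * (30.5^2/5 + 20^2/3 + 15.5^2/3) - 3*12
     = 0.090909 * 399.467 - 36
     = 0.315152.
Step 4: Ties present; correction factor C = 1 - 18/(11^3 - 11) = 0.986364. Corrected H = 0.315152 / 0.986364 = 0.319508.
Step 5: Under H0, H ~ chi^2(2); p-value = 0.852353.
Step 6: alpha = 0.05. fail to reject H0.

H = 0.3195, df = 2, p = 0.852353, fail to reject H0.


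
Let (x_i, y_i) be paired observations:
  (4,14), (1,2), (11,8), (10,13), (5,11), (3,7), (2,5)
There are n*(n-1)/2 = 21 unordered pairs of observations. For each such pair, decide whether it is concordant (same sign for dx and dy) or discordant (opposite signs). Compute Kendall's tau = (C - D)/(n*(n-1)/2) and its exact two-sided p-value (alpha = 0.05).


Step 1: Enumerate the 21 unordered pairs (i,j) with i<j and classify each by sign(x_j-x_i) * sign(y_j-y_i).
  (1,2):dx=-3,dy=-12->C; (1,3):dx=+7,dy=-6->D; (1,4):dx=+6,dy=-1->D; (1,5):dx=+1,dy=-3->D
  (1,6):dx=-1,dy=-7->C; (1,7):dx=-2,dy=-9->C; (2,3):dx=+10,dy=+6->C; (2,4):dx=+9,dy=+11->C
  (2,5):dx=+4,dy=+9->C; (2,6):dx=+2,dy=+5->C; (2,7):dx=+1,dy=+3->C; (3,4):dx=-1,dy=+5->D
  (3,5):dx=-6,dy=+3->D; (3,6):dx=-8,dy=-1->C; (3,7):dx=-9,dy=-3->C; (4,5):dx=-5,dy=-2->C
  (4,6):dx=-7,dy=-6->C; (4,7):dx=-8,dy=-8->C; (5,6):dx=-2,dy=-4->C; (5,7):dx=-3,dy=-6->C
  (6,7):dx=-1,dy=-2->C
Step 2: C = 16, D = 5, total pairs = 21.
Step 3: tau = (C - D)/(n(n-1)/2) = (16 - 5)/21 = 0.523810.
Step 4: Exact two-sided p-value (enumerate n! = 5040 permutations of y under H0): p = 0.136111.
Step 5: alpha = 0.05. fail to reject H0.

tau_b = 0.5238 (C=16, D=5), p = 0.136111, fail to reject H0.


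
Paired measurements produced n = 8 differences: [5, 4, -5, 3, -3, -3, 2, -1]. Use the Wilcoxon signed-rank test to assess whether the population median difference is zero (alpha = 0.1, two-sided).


Step 1: Drop any zero differences (none here) and take |d_i|.
|d| = [5, 4, 5, 3, 3, 3, 2, 1]
Step 2: Midrank |d_i| (ties get averaged ranks).
ranks: |5|->7.5, |4|->6, |5|->7.5, |3|->4, |3|->4, |3|->4, |2|->2, |1|->1
Step 3: Attach original signs; sum ranks with positive sign and with negative sign.
W+ = 7.5 + 6 + 4 + 2 = 19.5
W- = 7.5 + 4 + 4 + 1 = 16.5
(Check: W+ + W- = 36 should equal n(n+1)/2 = 36.)
Step 4: Test statistic W = min(W+, W-) = 16.5.
Step 5: Ties in |d|, so use the tie-corrected normal approximation.
        E[W] = n(n+1)/4 = 8*9/4 = 18.
        Tie groups: |d|=3 (t=3), |d|=5 (t=2); sum(t^3 - t) = 30.
        Var[W] = n(n+1)(2n+1)/24 - sum(t^3-t)/48 = 1224/24 - 30/48 = 50.375.
        z = (W - E[W]) / sqrt(Var[W]) = (16.5 - 18) / 7.0975 = -0.2113.
        Two-sided p = 2*Phi(z) = 0.832621.
Step 6: alpha = 0.1. fail to reject H0.

W+ = 19.5, W- = 16.5, W = min = 16.5, p = 0.832621, fail to reject H0.


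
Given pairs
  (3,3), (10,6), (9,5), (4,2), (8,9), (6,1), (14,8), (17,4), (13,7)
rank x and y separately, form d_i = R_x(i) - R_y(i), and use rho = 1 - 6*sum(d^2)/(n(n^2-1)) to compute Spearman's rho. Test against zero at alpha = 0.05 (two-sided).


Step 1: Rank x and y separately (midranks; no ties here).
rank(x): 3->1, 10->6, 9->5, 4->2, 8->4, 6->3, 14->8, 17->9, 13->7
rank(y): 3->3, 6->6, 5->5, 2->2, 9->9, 1->1, 8->8, 4->4, 7->7
Step 2: d_i = R_x(i) - R_y(i); compute d_i^2.
  (1-3)^2=4, (6-6)^2=0, (5-5)^2=0, (2-2)^2=0, (4-9)^2=25, (3-1)^2=4, (8-8)^2=0, (9-4)^2=25, (7-7)^2=0
sum(d^2) = 58.
Step 3: rho = 1 - 6*58 / (9*(9^2 - 1)) = 1 - 348/720 = 0.516667.
Step 4: Under H0, t = rho * sqrt((n-2)/(1-rho^2)) = 1.5966 ~ t(7).
Step 5: Two-sided p-value from the t-distribution with 7 df = 0.154390.
Step 6: alpha = 0.05. fail to reject H0.

rho = 0.5167, p = 0.154390, fail to reject H0 at alpha = 0.05.


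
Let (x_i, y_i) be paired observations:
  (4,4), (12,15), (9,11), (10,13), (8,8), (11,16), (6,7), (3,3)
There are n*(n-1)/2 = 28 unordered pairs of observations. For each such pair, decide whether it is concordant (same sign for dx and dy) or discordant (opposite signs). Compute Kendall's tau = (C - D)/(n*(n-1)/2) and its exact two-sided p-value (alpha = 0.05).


Step 1: Enumerate the 28 unordered pairs (i,j) with i<j and classify each by sign(x_j-x_i) * sign(y_j-y_i).
  (1,2):dx=+8,dy=+11->C; (1,3):dx=+5,dy=+7->C; (1,4):dx=+6,dy=+9->C; (1,5):dx=+4,dy=+4->C
  (1,6):dx=+7,dy=+12->C; (1,7):dx=+2,dy=+3->C; (1,8):dx=-1,dy=-1->C; (2,3):dx=-3,dy=-4->C
  (2,4):dx=-2,dy=-2->C; (2,5):dx=-4,dy=-7->C; (2,6):dx=-1,dy=+1->D; (2,7):dx=-6,dy=-8->C
  (2,8):dx=-9,dy=-12->C; (3,4):dx=+1,dy=+2->C; (3,5):dx=-1,dy=-3->C; (3,6):dx=+2,dy=+5->C
  (3,7):dx=-3,dy=-4->C; (3,8):dx=-6,dy=-8->C; (4,5):dx=-2,dy=-5->C; (4,6):dx=+1,dy=+3->C
  (4,7):dx=-4,dy=-6->C; (4,8):dx=-7,dy=-10->C; (5,6):dx=+3,dy=+8->C; (5,7):dx=-2,dy=-1->C
  (5,8):dx=-5,dy=-5->C; (6,7):dx=-5,dy=-9->C; (6,8):dx=-8,dy=-13->C; (7,8):dx=-3,dy=-4->C
Step 2: C = 27, D = 1, total pairs = 28.
Step 3: tau = (C - D)/(n(n-1)/2) = (27 - 1)/28 = 0.928571.
Step 4: Exact two-sided p-value (enumerate n! = 40320 permutations of y under H0): p = 0.000397.
Step 5: alpha = 0.05. reject H0.

tau_b = 0.9286 (C=27, D=1), p = 0.000397, reject H0.


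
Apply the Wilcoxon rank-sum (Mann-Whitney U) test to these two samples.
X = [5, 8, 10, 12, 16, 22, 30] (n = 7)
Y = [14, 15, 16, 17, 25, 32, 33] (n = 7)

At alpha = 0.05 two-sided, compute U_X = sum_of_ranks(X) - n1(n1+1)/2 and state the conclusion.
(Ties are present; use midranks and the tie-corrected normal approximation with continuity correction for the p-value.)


Step 1: Combine and sort all 14 observations; assign midranks.
sorted (value, group): (5,X), (8,X), (10,X), (12,X), (14,Y), (15,Y), (16,X), (16,Y), (17,Y), (22,X), (25,Y), (30,X), (32,Y), (33,Y)
ranks: 5->1, 8->2, 10->3, 12->4, 14->5, 15->6, 16->7.5, 16->7.5, 17->9, 22->10, 25->11, 30->12, 32->13, 33->14
Step 2: Rank sum for X: R1 = 1 + 2 + 3 + 4 + 7.5 + 10 + 12 = 39.5.
Step 3: U_X = R1 - n1(n1+1)/2 = 39.5 - 7*8/2 = 39.5 - 28 = 11.5.
       U_Y = n1*n2 - U_X = 49 - 11.5 = 37.5.
Step 4: Ties are present, so use the tie-corrected normal approximation (with continuity correction) for the p-value.
Step 5: p-value = 0.109832; compare to alpha = 0.05. fail to reject H0.

U_X = 11.5, p = 0.109832, fail to reject H0 at alpha = 0.05.


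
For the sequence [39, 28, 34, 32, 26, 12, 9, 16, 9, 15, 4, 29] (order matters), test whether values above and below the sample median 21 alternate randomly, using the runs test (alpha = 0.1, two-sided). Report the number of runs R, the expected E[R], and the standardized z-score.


Step 1: Compute median = 21; label A = above, B = below.
Labels in order: AAAAABBBBBBA  (n_A = 6, n_B = 6)
Step 2: Count runs R = 3.
Step 3: Under H0 (random ordering), E[R] = 2*n_A*n_B/(n_A+n_B) + 1 = 2*6*6/12 + 1 = 7.0000.
        Var[R] = 2*n_A*n_B*(2*n_A*n_B - n_A - n_B) / ((n_A+n_B)^2 * (n_A+n_B-1)) = 4320/1584 = 2.7273.
        SD[R] = 1.6514.
Step 4: Continuity-corrected z = (R + 0.5 - E[R]) / SD[R] = (3 + 0.5 - 7.0000) / 1.6514 = -2.1194.
Step 5: Two-sided p-value via normal approximation = 2*(1 - Phi(|z|)) = 0.034060.
Step 6: alpha = 0.1. reject H0.

R = 3, z = -2.1194, p = 0.034060, reject H0.


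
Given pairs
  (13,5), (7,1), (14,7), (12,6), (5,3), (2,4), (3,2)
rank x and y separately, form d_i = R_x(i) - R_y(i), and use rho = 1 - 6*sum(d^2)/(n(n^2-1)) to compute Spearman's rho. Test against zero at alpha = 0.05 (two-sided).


Step 1: Rank x and y separately (midranks; no ties here).
rank(x): 13->6, 7->4, 14->7, 12->5, 5->3, 2->1, 3->2
rank(y): 5->5, 1->1, 7->7, 6->6, 3->3, 4->4, 2->2
Step 2: d_i = R_x(i) - R_y(i); compute d_i^2.
  (6-5)^2=1, (4-1)^2=9, (7-7)^2=0, (5-6)^2=1, (3-3)^2=0, (1-4)^2=9, (2-2)^2=0
sum(d^2) = 20.
Step 3: rho = 1 - 6*20 / (7*(7^2 - 1)) = 1 - 120/336 = 0.642857.
Step 4: Under H0, t = rho * sqrt((n-2)/(1-rho^2)) = 1.8766 ~ t(5).
Step 5: Two-sided p-value from the t-distribution with 5 df = 0.119392.
Step 6: alpha = 0.05. fail to reject H0.

rho = 0.6429, p = 0.119392, fail to reject H0 at alpha = 0.05.
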